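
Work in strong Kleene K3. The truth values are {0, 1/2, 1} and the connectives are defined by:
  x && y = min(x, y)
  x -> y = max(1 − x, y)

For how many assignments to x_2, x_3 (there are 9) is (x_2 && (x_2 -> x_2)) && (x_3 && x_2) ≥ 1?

1

x_2 = 0, x_3 = 0 ↦ 0  <
x_2 = 0, x_3 = 1/2 ↦ 0  <
x_2 = 0, x_3 = 1 ↦ 0  <
x_2 = 1/2, x_3 = 0 ↦ 0  <
x_2 = 1/2, x_3 = 1/2 ↦ 1/2  <
x_2 = 1/2, x_3 = 1 ↦ 1/2  <
x_2 = 1, x_3 = 0 ↦ 0  <
x_2 = 1, x_3 = 1/2 ↦ 1/2  <
x_2 = 1, x_3 = 1 ↦ 1  ≥
So 1 of the 9 assignments meets the threshold.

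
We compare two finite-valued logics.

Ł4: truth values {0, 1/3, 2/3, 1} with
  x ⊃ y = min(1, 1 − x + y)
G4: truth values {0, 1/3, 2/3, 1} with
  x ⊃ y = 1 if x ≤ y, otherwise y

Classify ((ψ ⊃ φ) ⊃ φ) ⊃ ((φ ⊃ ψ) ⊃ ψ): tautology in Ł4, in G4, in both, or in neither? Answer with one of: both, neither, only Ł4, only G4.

only Ł4

In Ł4: every assignment gives 1 — tautology.
In G4: at φ = 0, ψ = 1/3 the value is 1/3 — not a tautology.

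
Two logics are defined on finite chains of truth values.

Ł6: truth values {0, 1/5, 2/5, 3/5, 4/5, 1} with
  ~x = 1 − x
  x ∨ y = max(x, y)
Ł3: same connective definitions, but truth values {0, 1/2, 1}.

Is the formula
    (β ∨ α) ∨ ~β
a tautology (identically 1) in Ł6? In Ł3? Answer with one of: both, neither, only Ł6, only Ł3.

neither

In Ł6: at α = 0, β = 1/5 the value is 4/5 — not a tautology.
In Ł3: at α = 0, β = 1/2 the value is 1/2 — not a tautology.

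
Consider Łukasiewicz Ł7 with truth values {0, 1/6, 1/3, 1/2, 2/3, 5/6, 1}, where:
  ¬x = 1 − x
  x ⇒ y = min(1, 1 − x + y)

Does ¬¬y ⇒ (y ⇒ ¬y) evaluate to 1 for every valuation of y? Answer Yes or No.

Counterexample: take y = 5/6.
¬y = ¬5/6 = 1/6
¬¬y = ¬1/6 = 5/6
y ⇒ ¬y = 5/6 ⇒ 1/6 = 1/3
¬¬y ⇒ (y ⇒ ¬y) = 5/6 ⇒ 1/3 = 1/2
This gives 1/2 ≠ 1.

No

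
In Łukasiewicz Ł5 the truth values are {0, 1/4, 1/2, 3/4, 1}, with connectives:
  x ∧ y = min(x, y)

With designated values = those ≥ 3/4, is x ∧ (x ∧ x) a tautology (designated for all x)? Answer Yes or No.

Counterexample: take x = 0.
x ∧ x = 0 ∧ 0 = 0
x ∧ (x ∧ x) = 0 ∧ 0 = 0
This gives 0, which is below 3/4.

No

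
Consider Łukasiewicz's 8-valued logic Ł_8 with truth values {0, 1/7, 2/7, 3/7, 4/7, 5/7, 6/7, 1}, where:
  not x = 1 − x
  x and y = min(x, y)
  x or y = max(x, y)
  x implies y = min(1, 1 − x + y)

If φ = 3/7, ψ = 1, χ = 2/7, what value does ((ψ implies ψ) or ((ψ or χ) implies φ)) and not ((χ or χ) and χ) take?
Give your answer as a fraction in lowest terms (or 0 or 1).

5/7

ψ implies ψ = 1 implies 1 = 1
ψ or χ = 1 or 2/7 = 1
(ψ or χ) implies φ = 1 implies 3/7 = 3/7
(ψ implies ψ) or ((ψ or χ) implies φ) = 1 or 3/7 = 1
χ or χ = 2/7 or 2/7 = 2/7
(χ or χ) and χ = 2/7 and 2/7 = 2/7
not ((χ or χ) and χ) = not 2/7 = 5/7
((ψ implies ψ) or ((ψ or χ) implies φ)) and not ((χ or χ) and χ) = 1 and 5/7 = 5/7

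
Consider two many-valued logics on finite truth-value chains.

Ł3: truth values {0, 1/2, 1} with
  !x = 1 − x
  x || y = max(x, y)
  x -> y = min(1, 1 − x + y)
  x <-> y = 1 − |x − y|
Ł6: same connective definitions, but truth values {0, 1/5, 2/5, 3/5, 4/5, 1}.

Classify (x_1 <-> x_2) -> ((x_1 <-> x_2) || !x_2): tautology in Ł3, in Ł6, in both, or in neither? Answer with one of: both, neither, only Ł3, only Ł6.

In Ł3: every assignment gives 1 — tautology.
In Ł6: every assignment gives 1 — tautology.

both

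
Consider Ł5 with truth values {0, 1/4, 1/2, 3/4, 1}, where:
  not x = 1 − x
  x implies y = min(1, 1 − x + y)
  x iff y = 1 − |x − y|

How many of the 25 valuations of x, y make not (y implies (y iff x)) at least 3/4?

2

value 1: 1 assignment (counts)
value 3/4: 1 assignment (counts)
value 1/2: 2 assignments
value 1/4: 2 assignments
value 0: 19 assignments
So 2 of the 25 assignments meet the threshold.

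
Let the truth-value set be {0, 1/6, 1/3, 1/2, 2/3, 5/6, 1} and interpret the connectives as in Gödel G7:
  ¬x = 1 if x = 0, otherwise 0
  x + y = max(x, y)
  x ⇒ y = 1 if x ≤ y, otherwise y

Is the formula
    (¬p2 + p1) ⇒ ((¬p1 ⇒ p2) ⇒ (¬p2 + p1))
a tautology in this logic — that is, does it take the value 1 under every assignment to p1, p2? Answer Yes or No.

At p1 = 2/3, p2 = 5/6, for instance:
¬p2 = ¬5/6 = 0
¬p2 + p1 = 0 + 2/3 = 2/3
¬p1 = ¬2/3 = 0
¬p1 ⇒ p2 = 0 ⇒ 5/6 = 1
(¬p1 ⇒ p2) ⇒ (¬p2 + p1) = 1 ⇒ 2/3 = 2/3
(¬p2 + p1) ⇒ ((¬p1 ⇒ p2) ⇒ (¬p2 + p1)) = 2/3 ⇒ 2/3 = 1
and checking the remaining 48 assignments likewise gives ≥ 1 in every case.

Yes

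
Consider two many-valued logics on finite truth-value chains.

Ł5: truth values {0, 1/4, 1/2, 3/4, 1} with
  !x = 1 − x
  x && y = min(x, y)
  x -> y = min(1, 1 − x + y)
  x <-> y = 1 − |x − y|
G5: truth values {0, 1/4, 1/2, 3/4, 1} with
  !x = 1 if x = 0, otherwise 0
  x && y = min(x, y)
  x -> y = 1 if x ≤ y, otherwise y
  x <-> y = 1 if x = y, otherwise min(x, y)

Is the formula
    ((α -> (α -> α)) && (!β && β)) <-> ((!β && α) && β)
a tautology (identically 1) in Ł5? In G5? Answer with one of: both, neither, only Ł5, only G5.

In Ł5: at α = 0, β = 1/4 the value is 3/4 — not a tautology.
In G5: every assignment gives 1 — tautology.

only G5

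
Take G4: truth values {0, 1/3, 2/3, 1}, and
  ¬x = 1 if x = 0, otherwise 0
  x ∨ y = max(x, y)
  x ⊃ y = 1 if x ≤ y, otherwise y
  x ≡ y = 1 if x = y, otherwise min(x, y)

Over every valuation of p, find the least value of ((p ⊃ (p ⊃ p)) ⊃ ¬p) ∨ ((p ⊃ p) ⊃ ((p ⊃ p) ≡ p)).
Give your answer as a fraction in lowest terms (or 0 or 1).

1/3

Take p = 1/3:
p ⊃ p = 1/3 ⊃ 1/3 = 1
p ⊃ (p ⊃ p) = 1/3 ⊃ 1 = 1
¬p = ¬1/3 = 0
(p ⊃ (p ⊃ p)) ⊃ ¬p = 1 ⊃ 0 = 0
p ⊃ p = 1/3 ⊃ 1/3 = 1
p ⊃ p = 1/3 ⊃ 1/3 = 1
(p ⊃ p) ≡ p = 1 ≡ 1/3 = 1/3
(p ⊃ p) ⊃ ((p ⊃ p) ≡ p) = 1 ⊃ 1/3 = 1/3
((p ⊃ (p ⊃ p)) ⊃ ¬p) ∨ ((p ⊃ p) ⊃ ((p ⊃ p) ≡ p)) = 0 ∨ 1/3 = 1/3
No assignment yields a value below 1/3, so this is the minimum.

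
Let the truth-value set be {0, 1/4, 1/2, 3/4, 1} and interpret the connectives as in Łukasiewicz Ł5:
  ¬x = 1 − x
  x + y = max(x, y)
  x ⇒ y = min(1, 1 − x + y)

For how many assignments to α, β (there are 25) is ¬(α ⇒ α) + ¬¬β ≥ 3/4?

10

value 1: 5 assignments (counts)
value 3/4: 5 assignments (counts)
value 1/2: 5 assignments
value 1/4: 5 assignments
value 0: 5 assignments
So 10 of the 25 assignments meet the threshold.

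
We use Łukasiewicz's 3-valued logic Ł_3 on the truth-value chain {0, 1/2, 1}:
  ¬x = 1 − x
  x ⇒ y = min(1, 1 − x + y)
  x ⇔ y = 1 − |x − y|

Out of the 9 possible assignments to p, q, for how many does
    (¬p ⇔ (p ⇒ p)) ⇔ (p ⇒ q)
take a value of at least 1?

p = 0, q = 0 ↦ 1  ≥
p = 0, q = 1/2 ↦ 1  ≥
p = 0, q = 1 ↦ 1  ≥
p = 1/2, q = 0 ↦ 1  ≥
p = 1/2, q = 1/2 ↦ 1/2  <
p = 1/2, q = 1 ↦ 1/2  <
p = 1, q = 0 ↦ 1  ≥
p = 1, q = 1/2 ↦ 1/2  <
p = 1, q = 1 ↦ 0  <
So 5 of the 9 assignments meet the threshold.

5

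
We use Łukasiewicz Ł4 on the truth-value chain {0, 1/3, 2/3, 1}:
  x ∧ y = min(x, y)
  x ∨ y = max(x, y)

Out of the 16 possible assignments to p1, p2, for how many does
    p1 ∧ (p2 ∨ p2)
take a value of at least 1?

1

p1 = 0, p2 = 0 ↦ 0  <
p1 = 0, p2 = 1/3 ↦ 0  <
p1 = 0, p2 = 2/3 ↦ 0  <
p1 = 0, p2 = 1 ↦ 0  <
p1 = 1/3, p2 = 0 ↦ 0  <
p1 = 1/3, p2 = 1/3 ↦ 1/3  <
p1 = 1/3, p2 = 2/3 ↦ 1/3  <
p1 = 1/3, p2 = 1 ↦ 1/3  <
p1 = 2/3, p2 = 0 ↦ 0  <
p1 = 2/3, p2 = 1/3 ↦ 1/3  <
p1 = 2/3, p2 = 2/3 ↦ 2/3  <
p1 = 2/3, p2 = 1 ↦ 2/3  <
p1 = 1, p2 = 0 ↦ 0  <
p1 = 1, p2 = 1/3 ↦ 1/3  <
p1 = 1, p2 = 2/3 ↦ 2/3  <
p1 = 1, p2 = 1 ↦ 1  ≥
So 1 of the 16 assignments meets the threshold.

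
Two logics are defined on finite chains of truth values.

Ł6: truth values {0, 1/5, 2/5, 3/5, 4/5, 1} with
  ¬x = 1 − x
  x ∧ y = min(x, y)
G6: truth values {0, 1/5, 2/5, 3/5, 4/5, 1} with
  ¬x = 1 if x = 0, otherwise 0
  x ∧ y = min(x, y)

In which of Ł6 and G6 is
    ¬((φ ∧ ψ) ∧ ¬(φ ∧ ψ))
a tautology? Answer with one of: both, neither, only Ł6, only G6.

only G6

In Ł6: at φ = 1/5, ψ = 1/5 the value is 4/5 — not a tautology.
In G6: every assignment gives 1 — tautology.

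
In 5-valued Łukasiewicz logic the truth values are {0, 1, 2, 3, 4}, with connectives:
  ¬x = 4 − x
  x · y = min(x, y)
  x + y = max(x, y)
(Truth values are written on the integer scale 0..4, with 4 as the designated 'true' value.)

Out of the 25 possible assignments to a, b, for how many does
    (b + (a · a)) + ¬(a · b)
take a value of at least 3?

24

value 4: 16 assignments (counts)
value 3: 8 assignments (counts)
value 2: 1 assignment
So 24 of the 25 assignments meet the threshold.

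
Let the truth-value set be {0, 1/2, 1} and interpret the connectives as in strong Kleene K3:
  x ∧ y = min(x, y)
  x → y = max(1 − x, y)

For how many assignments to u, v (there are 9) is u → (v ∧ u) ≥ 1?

u = 0, v = 0 ↦ 1  ≥
u = 0, v = 1/2 ↦ 1  ≥
u = 0, v = 1 ↦ 1  ≥
u = 1/2, v = 0 ↦ 1/2  <
u = 1/2, v = 1/2 ↦ 1/2  <
u = 1/2, v = 1 ↦ 1/2  <
u = 1, v = 0 ↦ 0  <
u = 1, v = 1/2 ↦ 1/2  <
u = 1, v = 1 ↦ 1  ≥
So 4 of the 9 assignments meet the threshold.

4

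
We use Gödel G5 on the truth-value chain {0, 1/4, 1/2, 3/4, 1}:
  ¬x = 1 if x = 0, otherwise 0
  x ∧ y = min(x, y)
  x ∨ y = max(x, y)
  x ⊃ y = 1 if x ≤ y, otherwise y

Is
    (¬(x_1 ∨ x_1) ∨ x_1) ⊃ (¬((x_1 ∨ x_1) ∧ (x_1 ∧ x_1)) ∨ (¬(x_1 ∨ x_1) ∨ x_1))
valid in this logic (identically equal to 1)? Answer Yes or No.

Yes

x_1 = 0 ↦ 1
x_1 = 1/4 ↦ 1
x_1 = 1/2 ↦ 1
x_1 = 3/4 ↦ 1
x_1 = 1 ↦ 1
Every assignment gives a value ≥ 1.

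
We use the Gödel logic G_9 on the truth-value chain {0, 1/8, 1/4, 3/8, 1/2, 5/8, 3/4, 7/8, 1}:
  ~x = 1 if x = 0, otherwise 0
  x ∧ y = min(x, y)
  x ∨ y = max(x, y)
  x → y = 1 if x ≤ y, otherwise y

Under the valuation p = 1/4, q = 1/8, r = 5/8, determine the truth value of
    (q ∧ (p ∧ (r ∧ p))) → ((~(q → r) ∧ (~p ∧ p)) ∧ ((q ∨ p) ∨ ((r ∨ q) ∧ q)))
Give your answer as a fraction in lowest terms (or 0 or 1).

0

r ∧ p = 5/8 ∧ 1/4 = 1/4
p ∧ (r ∧ p) = 1/4 ∧ 1/4 = 1/4
q ∧ (p ∧ (r ∧ p)) = 1/8 ∧ 1/4 = 1/8
q → r = 1/8 → 5/8 = 1
~(q → r) = ~1 = 0
~p = ~1/4 = 0
~p ∧ p = 0 ∧ 1/4 = 0
~(q → r) ∧ (~p ∧ p) = 0 ∧ 0 = 0
q ∨ p = 1/8 ∨ 1/4 = 1/4
r ∨ q = 5/8 ∨ 1/8 = 5/8
(r ∨ q) ∧ q = 5/8 ∧ 1/8 = 1/8
(q ∨ p) ∨ ((r ∨ q) ∧ q) = 1/4 ∨ 1/8 = 1/4
(~(q → r) ∧ (~p ∧ p)) ∧ ((q ∨ p) ∨ ((r ∨ q) ∧ q)) = 0 ∧ 1/4 = 0
(q ∧ (p ∧ (r ∧ p))) → ((~(q → r) ∧ (~p ∧ p)) ∧ ((q ∨ p) ∨ ((r ∨ q) ∧ q))) = 1/8 → 0 = 0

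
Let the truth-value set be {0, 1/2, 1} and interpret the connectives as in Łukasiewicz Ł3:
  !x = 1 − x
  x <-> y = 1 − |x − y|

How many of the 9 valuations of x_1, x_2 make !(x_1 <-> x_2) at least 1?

2

x_1 = 0, x_2 = 0 ↦ 0  <
x_1 = 0, x_2 = 1/2 ↦ 1/2  <
x_1 = 0, x_2 = 1 ↦ 1  ≥
x_1 = 1/2, x_2 = 0 ↦ 1/2  <
x_1 = 1/2, x_2 = 1/2 ↦ 0  <
x_1 = 1/2, x_2 = 1 ↦ 1/2  <
x_1 = 1, x_2 = 0 ↦ 1  ≥
x_1 = 1, x_2 = 1/2 ↦ 1/2  <
x_1 = 1, x_2 = 1 ↦ 0  <
So 2 of the 9 assignments meet the threshold.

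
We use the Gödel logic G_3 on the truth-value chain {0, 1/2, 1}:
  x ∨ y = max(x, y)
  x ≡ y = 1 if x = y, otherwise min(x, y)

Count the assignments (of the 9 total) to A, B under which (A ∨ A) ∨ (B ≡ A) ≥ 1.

5

A = 0, B = 0 ↦ 1  ≥
A = 0, B = 1/2 ↦ 0  <
A = 0, B = 1 ↦ 0  <
A = 1/2, B = 0 ↦ 1/2  <
A = 1/2, B = 1/2 ↦ 1  ≥
A = 1/2, B = 1 ↦ 1/2  <
A = 1, B = 0 ↦ 1  ≥
A = 1, B = 1/2 ↦ 1  ≥
A = 1, B = 1 ↦ 1  ≥
So 5 of the 9 assignments meet the threshold.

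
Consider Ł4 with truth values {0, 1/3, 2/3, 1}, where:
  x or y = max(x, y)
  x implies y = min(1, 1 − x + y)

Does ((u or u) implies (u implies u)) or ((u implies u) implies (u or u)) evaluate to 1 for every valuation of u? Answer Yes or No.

u = 0 ↦ 1
u = 1/3 ↦ 1
u = 2/3 ↦ 1
u = 1 ↦ 1
Every assignment gives a value ≥ 1.

Yes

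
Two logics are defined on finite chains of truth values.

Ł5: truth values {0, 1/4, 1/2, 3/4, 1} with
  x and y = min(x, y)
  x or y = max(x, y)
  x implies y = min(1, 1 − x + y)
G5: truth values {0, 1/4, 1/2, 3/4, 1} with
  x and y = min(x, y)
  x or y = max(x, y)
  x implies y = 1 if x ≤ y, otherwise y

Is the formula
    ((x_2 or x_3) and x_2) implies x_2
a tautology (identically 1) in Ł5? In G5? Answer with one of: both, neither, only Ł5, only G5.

both

In Ł5: every assignment gives 1 — tautology.
In G5: every assignment gives 1 — tautology.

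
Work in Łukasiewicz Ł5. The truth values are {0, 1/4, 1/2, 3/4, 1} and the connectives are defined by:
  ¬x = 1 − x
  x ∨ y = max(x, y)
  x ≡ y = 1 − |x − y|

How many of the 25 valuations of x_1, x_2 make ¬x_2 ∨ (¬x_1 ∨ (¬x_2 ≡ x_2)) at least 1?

13

value 1: 13 assignments (counts)
value 3/4: 6 assignments
value 1/2: 4 assignments
value 1/4: 1 assignment
value 0: 1 assignment
So 13 of the 25 assignments meet the threshold.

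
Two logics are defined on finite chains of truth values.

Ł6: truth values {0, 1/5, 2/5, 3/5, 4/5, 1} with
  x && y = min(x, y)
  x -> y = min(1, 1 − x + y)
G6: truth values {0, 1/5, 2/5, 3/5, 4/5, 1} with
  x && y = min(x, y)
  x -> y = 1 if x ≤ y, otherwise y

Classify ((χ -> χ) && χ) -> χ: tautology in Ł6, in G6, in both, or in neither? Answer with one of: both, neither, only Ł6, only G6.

In Ł6: every assignment gives 1 — tautology.
In G6: every assignment gives 1 — tautology.

both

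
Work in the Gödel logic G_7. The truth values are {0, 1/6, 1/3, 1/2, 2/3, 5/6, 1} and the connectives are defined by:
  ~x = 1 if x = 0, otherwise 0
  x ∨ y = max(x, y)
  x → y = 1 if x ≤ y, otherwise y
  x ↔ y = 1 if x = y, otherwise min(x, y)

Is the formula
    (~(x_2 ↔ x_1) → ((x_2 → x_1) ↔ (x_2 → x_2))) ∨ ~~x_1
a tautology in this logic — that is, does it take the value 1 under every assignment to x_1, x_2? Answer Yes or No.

No

Counterexample: take x_1 = 0, x_2 = 1/6.
x_2 ↔ x_1 = 1/6 ↔ 0 = 0
~(x_2 ↔ x_1) = ~0 = 1
x_2 → x_1 = 1/6 → 0 = 0
x_2 → x_2 = 1/6 → 1/6 = 1
(x_2 → x_1) ↔ (x_2 → x_2) = 0 ↔ 1 = 0
~(x_2 ↔ x_1) → ((x_2 → x_1) ↔ (x_2 → x_2)) = 1 → 0 = 0
~x_1 = ~0 = 1
~~x_1 = ~1 = 0
(~(x_2 ↔ x_1) → ((x_2 → x_1) ↔ (x_2 → x_2))) ∨ ~~x_1 = 0 ∨ 0 = 0
This gives 0 ≠ 1.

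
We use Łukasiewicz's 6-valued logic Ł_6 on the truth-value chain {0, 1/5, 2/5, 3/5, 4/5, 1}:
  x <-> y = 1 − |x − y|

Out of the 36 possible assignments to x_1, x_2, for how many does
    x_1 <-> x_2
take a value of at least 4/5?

16

value 1: 6 assignments (counts)
value 4/5: 10 assignments (counts)
value 3/5: 8 assignments
value 2/5: 6 assignments
value 1/5: 4 assignments
value 0: 2 assignments
So 16 of the 36 assignments meet the threshold.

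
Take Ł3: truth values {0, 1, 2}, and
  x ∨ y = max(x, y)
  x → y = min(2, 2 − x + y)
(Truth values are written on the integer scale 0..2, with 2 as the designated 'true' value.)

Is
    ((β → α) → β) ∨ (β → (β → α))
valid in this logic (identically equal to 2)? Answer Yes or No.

α = 0, β = 0 ↦ 2
α = 0, β = 1 ↦ 2
α = 0, β = 2 ↦ 2
α = 1, β = 0 ↦ 2
α = 1, β = 1 ↦ 2
α = 1, β = 2 ↦ 2
α = 2, β = 0 ↦ 2
α = 2, β = 1 ↦ 2
α = 2, β = 2 ↦ 2
Every assignment gives a value ≥ 2.

Yes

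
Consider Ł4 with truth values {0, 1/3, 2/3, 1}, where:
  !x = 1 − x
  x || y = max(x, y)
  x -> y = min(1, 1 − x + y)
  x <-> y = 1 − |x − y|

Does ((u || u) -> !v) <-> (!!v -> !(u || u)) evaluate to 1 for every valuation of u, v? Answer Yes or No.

u = 0, v = 0 ↦ 1
u = 0, v = 1/3 ↦ 1
u = 0, v = 2/3 ↦ 1
u = 0, v = 1 ↦ 1
u = 1/3, v = 0 ↦ 1
u = 1/3, v = 1/3 ↦ 1
u = 1/3, v = 2/3 ↦ 1
u = 1/3, v = 1 ↦ 1
u = 2/3, v = 0 ↦ 1
u = 2/3, v = 1/3 ↦ 1
u = 2/3, v = 2/3 ↦ 1
u = 2/3, v = 1 ↦ 1
u = 1, v = 0 ↦ 1
u = 1, v = 1/3 ↦ 1
u = 1, v = 2/3 ↦ 1
u = 1, v = 1 ↦ 1
Every assignment gives a value ≥ 1.

Yes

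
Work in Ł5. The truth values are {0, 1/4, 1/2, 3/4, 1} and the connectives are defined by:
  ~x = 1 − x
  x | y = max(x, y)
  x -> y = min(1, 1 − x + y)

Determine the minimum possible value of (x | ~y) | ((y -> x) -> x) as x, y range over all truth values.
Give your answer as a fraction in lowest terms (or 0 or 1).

Take x = 0, y = 1/2:
~y = ~1/2 = 1/2
x | ~y = 0 | 1/2 = 1/2
y -> x = 1/2 -> 0 = 1/2
(y -> x) -> x = 1/2 -> 0 = 1/2
(x | ~y) | ((y -> x) -> x) = 1/2 | 1/2 = 1/2
No assignment yields a value below 1/2, so this is the minimum.

1/2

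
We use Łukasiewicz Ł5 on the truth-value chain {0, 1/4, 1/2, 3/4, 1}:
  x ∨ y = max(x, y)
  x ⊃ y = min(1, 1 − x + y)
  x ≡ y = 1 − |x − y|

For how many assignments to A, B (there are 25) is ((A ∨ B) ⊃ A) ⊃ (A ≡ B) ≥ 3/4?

value 1: 15 assignments (counts)
value 3/4: 4 assignments (counts)
value 1/2: 3 assignments
value 1/4: 2 assignments
value 0: 1 assignment
So 19 of the 25 assignments meet the threshold.

19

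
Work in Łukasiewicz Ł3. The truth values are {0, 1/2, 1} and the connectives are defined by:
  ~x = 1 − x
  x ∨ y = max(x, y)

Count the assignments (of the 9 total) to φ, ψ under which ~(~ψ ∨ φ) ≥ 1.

φ = 0, ψ = 0 ↦ 0  <
φ = 0, ψ = 1/2 ↦ 1/2  <
φ = 0, ψ = 1 ↦ 1  ≥
φ = 1/2, ψ = 0 ↦ 0  <
φ = 1/2, ψ = 1/2 ↦ 1/2  <
φ = 1/2, ψ = 1 ↦ 1/2  <
φ = 1, ψ = 0 ↦ 0  <
φ = 1, ψ = 1/2 ↦ 0  <
φ = 1, ψ = 1 ↦ 0  <
So 1 of the 9 assignments meets the threshold.

1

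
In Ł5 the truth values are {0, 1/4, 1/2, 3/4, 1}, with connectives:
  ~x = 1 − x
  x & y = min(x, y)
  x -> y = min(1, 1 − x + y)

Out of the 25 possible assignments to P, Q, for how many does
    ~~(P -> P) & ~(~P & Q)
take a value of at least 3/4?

value 1: 9 assignments (counts)
value 3/4: 7 assignments (counts)
value 1/2: 5 assignments
value 1/4: 3 assignments
value 0: 1 assignment
So 16 of the 25 assignments meet the threshold.

16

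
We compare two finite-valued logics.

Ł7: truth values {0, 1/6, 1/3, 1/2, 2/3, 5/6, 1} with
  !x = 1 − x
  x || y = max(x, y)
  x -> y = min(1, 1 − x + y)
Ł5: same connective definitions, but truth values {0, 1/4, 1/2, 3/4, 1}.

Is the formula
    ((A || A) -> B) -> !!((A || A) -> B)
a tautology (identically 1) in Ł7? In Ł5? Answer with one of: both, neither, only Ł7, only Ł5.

both

In Ł7: every assignment gives 1 — tautology.
In Ł5: every assignment gives 1 — tautology.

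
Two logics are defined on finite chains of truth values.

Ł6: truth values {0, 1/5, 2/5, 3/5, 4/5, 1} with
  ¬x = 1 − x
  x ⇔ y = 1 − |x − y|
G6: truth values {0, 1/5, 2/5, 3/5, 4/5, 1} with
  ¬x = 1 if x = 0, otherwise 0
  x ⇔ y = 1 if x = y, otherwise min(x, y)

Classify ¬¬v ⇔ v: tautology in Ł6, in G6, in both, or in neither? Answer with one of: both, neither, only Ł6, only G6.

In Ł6: every assignment gives 1 — tautology.
In G6: at v = 1/5 the value is 1/5 — not a tautology.

only Ł6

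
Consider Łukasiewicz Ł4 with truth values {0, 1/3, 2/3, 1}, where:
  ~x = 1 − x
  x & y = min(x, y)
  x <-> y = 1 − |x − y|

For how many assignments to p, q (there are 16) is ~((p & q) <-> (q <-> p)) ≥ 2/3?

p = 0, q = 0 ↦ 1  ≥
p = 0, q = 1/3 ↦ 2/3  ≥
p = 0, q = 2/3 ↦ 1/3  <
p = 0, q = 1 ↦ 0  <
p = 1/3, q = 0 ↦ 2/3  ≥
p = 1/3, q = 1/3 ↦ 2/3  ≥
p = 1/3, q = 2/3 ↦ 1/3  <
p = 1/3, q = 1 ↦ 0  <
p = 2/3, q = 0 ↦ 1/3  <
p = 2/3, q = 1/3 ↦ 1/3  <
p = 2/3, q = 2/3 ↦ 1/3  <
p = 2/3, q = 1 ↦ 0  <
p = 1, q = 0 ↦ 0  <
p = 1, q = 1/3 ↦ 0  <
p = 1, q = 2/3 ↦ 0  <
p = 1, q = 1 ↦ 0  <
So 4 of the 16 assignments meet the threshold.

4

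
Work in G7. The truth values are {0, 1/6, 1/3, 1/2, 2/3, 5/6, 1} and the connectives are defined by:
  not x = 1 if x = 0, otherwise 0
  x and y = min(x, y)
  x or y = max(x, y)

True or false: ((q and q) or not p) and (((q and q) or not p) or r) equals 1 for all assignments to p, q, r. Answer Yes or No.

No

Counterexample: take p = 1/6, q = 0, r = 0.
q and q = 0 and 0 = 0
not p = not 1/6 = 0
(q and q) or not p = 0 or 0 = 0
((q and q) or not p) or r = 0 or 0 = 0
((q and q) or not p) and (((q and q) or not p) or r) = 0 and 0 = 0
This gives 0 ≠ 1.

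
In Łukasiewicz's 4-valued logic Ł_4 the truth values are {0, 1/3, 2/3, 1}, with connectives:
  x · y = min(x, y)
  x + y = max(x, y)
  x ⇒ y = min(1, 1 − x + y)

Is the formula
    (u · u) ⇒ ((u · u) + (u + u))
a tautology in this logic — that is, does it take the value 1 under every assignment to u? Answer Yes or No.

u = 0 ↦ 1
u = 1/3 ↦ 1
u = 2/3 ↦ 1
u = 1 ↦ 1
Every assignment gives a value ≥ 1.

Yes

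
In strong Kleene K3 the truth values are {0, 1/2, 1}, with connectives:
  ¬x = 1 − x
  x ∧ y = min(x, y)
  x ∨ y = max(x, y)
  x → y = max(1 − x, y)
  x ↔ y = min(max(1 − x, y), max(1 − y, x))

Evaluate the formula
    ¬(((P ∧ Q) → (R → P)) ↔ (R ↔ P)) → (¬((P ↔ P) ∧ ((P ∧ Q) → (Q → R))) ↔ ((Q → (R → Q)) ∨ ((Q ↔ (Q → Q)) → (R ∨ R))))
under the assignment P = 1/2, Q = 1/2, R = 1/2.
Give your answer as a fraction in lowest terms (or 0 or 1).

1/2

P ∧ Q = 1/2 ∧ 1/2 = 1/2
R → P = 1/2 → 1/2 = 1/2
(P ∧ Q) → (R → P) = 1/2 → 1/2 = 1/2
R ↔ P = 1/2 ↔ 1/2 = 1/2
((P ∧ Q) → (R → P)) ↔ (R ↔ P) = 1/2 ↔ 1/2 = 1/2
¬(((P ∧ Q) → (R → P)) ↔ (R ↔ P)) = ¬1/2 = 1/2
P ↔ P = 1/2 ↔ 1/2 = 1/2
P ∧ Q = 1/2 ∧ 1/2 = 1/2
Q → R = 1/2 → 1/2 = 1/2
(P ∧ Q) → (Q → R) = 1/2 → 1/2 = 1/2
(P ↔ P) ∧ ((P ∧ Q) → (Q → R)) = 1/2 ∧ 1/2 = 1/2
¬((P ↔ P) ∧ ((P ∧ Q) → (Q → R))) = ¬1/2 = 1/2
R → Q = 1/2 → 1/2 = 1/2
Q → (R → Q) = 1/2 → 1/2 = 1/2
Q → Q = 1/2 → 1/2 = 1/2
Q ↔ (Q → Q) = 1/2 ↔ 1/2 = 1/2
R ∨ R = 1/2 ∨ 1/2 = 1/2
(Q ↔ (Q → Q)) → (R ∨ R) = 1/2 → 1/2 = 1/2
(Q → (R → Q)) ∨ ((Q ↔ (Q → Q)) → (R ∨ R)) = 1/2 ∨ 1/2 = 1/2
¬((P ↔ P) ∧ ((P ∧ Q) → (Q → R))) ↔ ((Q → (R → Q)) ∨ ((Q ↔ (Q → Q)) → (R ∨ R))) = 1/2 ↔ 1/2 = 1/2
¬(((P ∧ Q) → (R → P)) ↔ (R ↔ P)) → (¬((P ↔ P) ∧ ((P ∧ Q) → (Q → R))) ↔ ((Q → (R → Q)) ∨ ((Q ↔ (Q → Q)) → (R ∨ R)))) = 1/2 → 1/2 = 1/2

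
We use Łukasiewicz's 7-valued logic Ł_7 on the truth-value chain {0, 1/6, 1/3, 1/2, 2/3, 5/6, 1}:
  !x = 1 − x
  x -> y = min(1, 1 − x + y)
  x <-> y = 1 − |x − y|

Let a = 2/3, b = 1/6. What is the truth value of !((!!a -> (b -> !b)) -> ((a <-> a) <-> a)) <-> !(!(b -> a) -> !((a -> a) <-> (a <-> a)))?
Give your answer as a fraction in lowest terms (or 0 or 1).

!a = !2/3 = 1/3
!!a = !1/3 = 2/3
!b = !1/6 = 5/6
b -> !b = 1/6 -> 5/6 = 1
!!a -> (b -> !b) = 2/3 -> 1 = 1
a <-> a = 2/3 <-> 2/3 = 1
(a <-> a) <-> a = 1 <-> 2/3 = 2/3
(!!a -> (b -> !b)) -> ((a <-> a) <-> a) = 1 -> 2/3 = 2/3
!((!!a -> (b -> !b)) -> ((a <-> a) <-> a)) = !2/3 = 1/3
b -> a = 1/6 -> 2/3 = 1
!(b -> a) = !1 = 0
a -> a = 2/3 -> 2/3 = 1
a <-> a = 2/3 <-> 2/3 = 1
(a -> a) <-> (a <-> a) = 1 <-> 1 = 1
!((a -> a) <-> (a <-> a)) = !1 = 0
!(b -> a) -> !((a -> a) <-> (a <-> a)) = 0 -> 0 = 1
!(!(b -> a) -> !((a -> a) <-> (a <-> a))) = !1 = 0
!((!!a -> (b -> !b)) -> ((a <-> a) <-> a)) <-> !(!(b -> a) -> !((a -> a) <-> (a <-> a))) = 1/3 <-> 0 = 2/3

2/3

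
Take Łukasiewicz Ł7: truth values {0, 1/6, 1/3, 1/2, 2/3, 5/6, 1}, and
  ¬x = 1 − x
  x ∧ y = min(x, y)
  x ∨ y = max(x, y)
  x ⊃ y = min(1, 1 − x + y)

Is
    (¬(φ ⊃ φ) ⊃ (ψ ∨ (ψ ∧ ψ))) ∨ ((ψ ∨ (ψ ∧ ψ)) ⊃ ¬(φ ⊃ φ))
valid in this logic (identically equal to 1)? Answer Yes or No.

Yes

At φ = 5/6, ψ = 1/3, for instance:
φ ⊃ φ = 5/6 ⊃ 5/6 = 1
¬(φ ⊃ φ) = ¬1 = 0
ψ ∧ ψ = 1/3 ∧ 1/3 = 1/3
ψ ∨ (ψ ∧ ψ) = 1/3 ∨ 1/3 = 1/3
¬(φ ⊃ φ) ⊃ (ψ ∨ (ψ ∧ ψ)) = 0 ⊃ 1/3 = 1
(ψ ∨ (ψ ∧ ψ)) ⊃ ¬(φ ⊃ φ) = 1/3 ⊃ 0 = 2/3
(¬(φ ⊃ φ) ⊃ (ψ ∨ (ψ ∧ ψ))) ∨ ((ψ ∨ (ψ ∧ ψ)) ⊃ ¬(φ ⊃ φ)) = 1 ∨ 2/3 = 1
and checking the remaining 48 assignments likewise gives ≥ 1 in every case.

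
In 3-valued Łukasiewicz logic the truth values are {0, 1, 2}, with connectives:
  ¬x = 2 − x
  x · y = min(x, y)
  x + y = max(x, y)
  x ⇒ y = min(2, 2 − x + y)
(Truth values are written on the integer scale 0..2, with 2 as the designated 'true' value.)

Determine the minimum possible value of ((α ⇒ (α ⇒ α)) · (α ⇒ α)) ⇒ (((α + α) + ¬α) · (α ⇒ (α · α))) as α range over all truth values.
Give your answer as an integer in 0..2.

1

Take α = 1:
α ⇒ α = 1 ⇒ 1 = 2
α ⇒ (α ⇒ α) = 1 ⇒ 2 = 2
α ⇒ α = 1 ⇒ 1 = 2
(α ⇒ (α ⇒ α)) · (α ⇒ α) = 2 · 2 = 2
α + α = 1 + 1 = 1
¬α = ¬1 = 1
(α + α) + ¬α = 1 + 1 = 1
α · α = 1 · 1 = 1
α ⇒ (α · α) = 1 ⇒ 1 = 2
((α + α) + ¬α) · (α ⇒ (α · α)) = 1 · 2 = 1
((α ⇒ (α ⇒ α)) · (α ⇒ α)) ⇒ (((α + α) + ¬α) · (α ⇒ (α · α))) = 2 ⇒ 1 = 1
No assignment yields a value below 1, so this is the minimum.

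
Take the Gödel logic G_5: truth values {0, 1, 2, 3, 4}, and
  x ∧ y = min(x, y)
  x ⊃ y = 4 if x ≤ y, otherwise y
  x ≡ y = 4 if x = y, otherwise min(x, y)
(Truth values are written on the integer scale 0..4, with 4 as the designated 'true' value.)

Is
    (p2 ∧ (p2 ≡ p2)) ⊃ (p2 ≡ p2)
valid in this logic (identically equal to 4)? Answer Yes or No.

Yes

p2 = 0 ↦ 4
p2 = 1 ↦ 4
p2 = 2 ↦ 4
p2 = 3 ↦ 4
p2 = 4 ↦ 4
Every assignment gives a value ≥ 4.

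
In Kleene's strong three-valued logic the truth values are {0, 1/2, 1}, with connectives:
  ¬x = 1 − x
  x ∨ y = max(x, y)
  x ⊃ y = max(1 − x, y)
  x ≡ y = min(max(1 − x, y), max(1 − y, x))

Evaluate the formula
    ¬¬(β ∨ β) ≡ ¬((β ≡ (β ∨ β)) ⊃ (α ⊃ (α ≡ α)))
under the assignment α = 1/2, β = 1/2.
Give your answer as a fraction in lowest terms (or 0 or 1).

1/2

β ∨ β = 1/2 ∨ 1/2 = 1/2
¬(β ∨ β) = ¬1/2 = 1/2
¬¬(β ∨ β) = ¬1/2 = 1/2
β ∨ β = 1/2 ∨ 1/2 = 1/2
β ≡ (β ∨ β) = 1/2 ≡ 1/2 = 1/2
α ≡ α = 1/2 ≡ 1/2 = 1/2
α ⊃ (α ≡ α) = 1/2 ⊃ 1/2 = 1/2
(β ≡ (β ∨ β)) ⊃ (α ⊃ (α ≡ α)) = 1/2 ⊃ 1/2 = 1/2
¬((β ≡ (β ∨ β)) ⊃ (α ⊃ (α ≡ α))) = ¬1/2 = 1/2
¬¬(β ∨ β) ≡ ¬((β ≡ (β ∨ β)) ⊃ (α ⊃ (α ≡ α))) = 1/2 ≡ 1/2 = 1/2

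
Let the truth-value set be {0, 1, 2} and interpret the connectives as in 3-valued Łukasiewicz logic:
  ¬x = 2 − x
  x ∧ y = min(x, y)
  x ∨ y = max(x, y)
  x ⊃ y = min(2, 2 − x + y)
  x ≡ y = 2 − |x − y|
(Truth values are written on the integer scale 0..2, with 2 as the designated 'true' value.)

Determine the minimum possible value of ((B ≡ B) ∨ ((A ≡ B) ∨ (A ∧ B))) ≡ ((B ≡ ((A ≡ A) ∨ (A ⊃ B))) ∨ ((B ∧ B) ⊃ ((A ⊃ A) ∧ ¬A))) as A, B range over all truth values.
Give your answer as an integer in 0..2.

1

Take A = 2, B = 1:
B ≡ B = 1 ≡ 1 = 2
A ≡ B = 2 ≡ 1 = 1
A ∧ B = 2 ∧ 1 = 1
(A ≡ B) ∨ (A ∧ B) = 1 ∨ 1 = 1
(B ≡ B) ∨ ((A ≡ B) ∨ (A ∧ B)) = 2 ∨ 1 = 2
A ≡ A = 2 ≡ 2 = 2
A ⊃ B = 2 ⊃ 1 = 1
(A ≡ A) ∨ (A ⊃ B) = 2 ∨ 1 = 2
B ≡ ((A ≡ A) ∨ (A ⊃ B)) = 1 ≡ 2 = 1
B ∧ B = 1 ∧ 1 = 1
A ⊃ A = 2 ⊃ 2 = 2
¬A = ¬2 = 0
(A ⊃ A) ∧ ¬A = 2 ∧ 0 = 0
(B ∧ B) ⊃ ((A ⊃ A) ∧ ¬A) = 1 ⊃ 0 = 1
(B ≡ ((A ≡ A) ∨ (A ⊃ B))) ∨ ((B ∧ B) ⊃ ((A ⊃ A) ∧ ¬A)) = 1 ∨ 1 = 1
((B ≡ B) ∨ ((A ≡ B) ∨ (A ∧ B))) ≡ ((B ≡ ((A ≡ A) ∨ (A ⊃ B))) ∨ ((B ∧ B) ⊃ ((A ⊃ A) ∧ ¬A))) = 2 ≡ 1 = 1
No assignment yields a value below 1, so this is the minimum.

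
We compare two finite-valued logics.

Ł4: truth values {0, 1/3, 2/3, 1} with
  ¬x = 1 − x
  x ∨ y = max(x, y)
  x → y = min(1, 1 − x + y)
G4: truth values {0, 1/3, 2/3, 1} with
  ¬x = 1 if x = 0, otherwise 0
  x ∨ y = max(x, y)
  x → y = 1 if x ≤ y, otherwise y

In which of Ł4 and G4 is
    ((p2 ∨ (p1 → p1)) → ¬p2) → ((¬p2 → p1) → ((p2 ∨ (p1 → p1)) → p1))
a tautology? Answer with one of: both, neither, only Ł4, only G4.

In Ł4: every assignment gives 1 — tautology.
In G4: every assignment gives 1 — tautology.

both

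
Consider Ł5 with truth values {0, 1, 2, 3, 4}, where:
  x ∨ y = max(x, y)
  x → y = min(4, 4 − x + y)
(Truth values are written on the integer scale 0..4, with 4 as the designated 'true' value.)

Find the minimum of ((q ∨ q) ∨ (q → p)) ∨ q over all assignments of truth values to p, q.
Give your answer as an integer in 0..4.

2

Take p = 0, q = 2:
q ∨ q = 2 ∨ 2 = 2
q → p = 2 → 0 = 2
(q ∨ q) ∨ (q → p) = 2 ∨ 2 = 2
((q ∨ q) ∨ (q → p)) ∨ q = 2 ∨ 2 = 2
No assignment yields a value below 2, so this is the minimum.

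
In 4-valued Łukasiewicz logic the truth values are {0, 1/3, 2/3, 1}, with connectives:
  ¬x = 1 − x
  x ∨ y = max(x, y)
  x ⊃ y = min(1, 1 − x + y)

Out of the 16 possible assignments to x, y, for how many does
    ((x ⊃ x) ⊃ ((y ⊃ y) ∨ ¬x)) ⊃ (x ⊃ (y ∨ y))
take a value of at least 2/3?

x = 0, y = 0 ↦ 1  ≥
x = 0, y = 1/3 ↦ 1  ≥
x = 0, y = 2/3 ↦ 1  ≥
x = 0, y = 1 ↦ 1  ≥
x = 1/3, y = 0 ↦ 2/3  ≥
x = 1/3, y = 1/3 ↦ 1  ≥
x = 1/3, y = 2/3 ↦ 1  ≥
x = 1/3, y = 1 ↦ 1  ≥
x = 2/3, y = 0 ↦ 1/3  <
x = 2/3, y = 1/3 ↦ 2/3  ≥
x = 2/3, y = 2/3 ↦ 1  ≥
x = 2/3, y = 1 ↦ 1  ≥
x = 1, y = 0 ↦ 0  <
x = 1, y = 1/3 ↦ 1/3  <
x = 1, y = 2/3 ↦ 2/3  ≥
x = 1, y = 1 ↦ 1  ≥
So 13 of the 16 assignments meet the threshold.

13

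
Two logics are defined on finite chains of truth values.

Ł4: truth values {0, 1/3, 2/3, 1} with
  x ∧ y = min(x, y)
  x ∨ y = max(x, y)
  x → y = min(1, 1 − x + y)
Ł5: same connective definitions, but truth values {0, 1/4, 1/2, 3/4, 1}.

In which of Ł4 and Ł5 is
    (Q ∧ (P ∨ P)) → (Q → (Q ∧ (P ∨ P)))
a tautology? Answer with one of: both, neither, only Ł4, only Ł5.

both

In Ł4: every assignment gives 1 — tautology.
In Ł5: every assignment gives 1 — tautology.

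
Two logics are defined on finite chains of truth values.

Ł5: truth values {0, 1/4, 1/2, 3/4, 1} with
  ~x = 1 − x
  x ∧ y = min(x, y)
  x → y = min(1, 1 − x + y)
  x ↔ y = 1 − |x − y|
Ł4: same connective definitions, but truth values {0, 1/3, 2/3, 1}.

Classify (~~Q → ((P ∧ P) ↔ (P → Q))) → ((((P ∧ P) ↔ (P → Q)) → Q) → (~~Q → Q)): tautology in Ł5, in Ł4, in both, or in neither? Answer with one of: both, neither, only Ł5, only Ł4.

both

In Ł5: every assignment gives 1 — tautology.
In Ł4: every assignment gives 1 — tautology.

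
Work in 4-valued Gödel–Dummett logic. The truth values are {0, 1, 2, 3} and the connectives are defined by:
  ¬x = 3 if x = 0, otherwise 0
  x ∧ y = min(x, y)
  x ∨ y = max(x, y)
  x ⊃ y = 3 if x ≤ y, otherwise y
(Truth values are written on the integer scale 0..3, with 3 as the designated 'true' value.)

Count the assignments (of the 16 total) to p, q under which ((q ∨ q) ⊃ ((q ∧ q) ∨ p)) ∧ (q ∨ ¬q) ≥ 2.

p = 0, q = 0 ↦ 3  ≥
p = 0, q = 1 ↦ 1  <
p = 0, q = 2 ↦ 2  ≥
p = 0, q = 3 ↦ 3  ≥
p = 1, q = 0 ↦ 3  ≥
p = 1, q = 1 ↦ 1  <
p = 1, q = 2 ↦ 2  ≥
p = 1, q = 3 ↦ 3  ≥
p = 2, q = 0 ↦ 3  ≥
p = 2, q = 1 ↦ 1  <
p = 2, q = 2 ↦ 2  ≥
p = 2, q = 3 ↦ 3  ≥
p = 3, q = 0 ↦ 3  ≥
p = 3, q = 1 ↦ 1  <
p = 3, q = 2 ↦ 2  ≥
p = 3, q = 3 ↦ 3  ≥
So 12 of the 16 assignments meet the threshold.

12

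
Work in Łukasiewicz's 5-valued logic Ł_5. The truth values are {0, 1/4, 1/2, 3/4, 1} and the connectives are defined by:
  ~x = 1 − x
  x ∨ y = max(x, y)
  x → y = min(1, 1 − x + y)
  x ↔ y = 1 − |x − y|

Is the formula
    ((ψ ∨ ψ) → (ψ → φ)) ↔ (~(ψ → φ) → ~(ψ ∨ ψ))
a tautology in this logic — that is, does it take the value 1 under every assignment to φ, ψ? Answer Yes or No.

Yes

At φ = 1/2, ψ = 3/4, for instance:
ψ ∨ ψ = 3/4 ∨ 3/4 = 3/4
ψ → φ = 3/4 → 1/2 = 3/4
(ψ ∨ ψ) → (ψ → φ) = 3/4 → 3/4 = 1
~(ψ → φ) = ~3/4 = 1/4
~(ψ ∨ ψ) = ~3/4 = 1/4
~(ψ → φ) → ~(ψ ∨ ψ) = 1/4 → 1/4 = 1
((ψ ∨ ψ) → (ψ → φ)) ↔ (~(ψ → φ) → ~(ψ ∨ ψ)) = 1 ↔ 1 = 1
and checking the remaining 24 assignments likewise gives ≥ 1 in every case.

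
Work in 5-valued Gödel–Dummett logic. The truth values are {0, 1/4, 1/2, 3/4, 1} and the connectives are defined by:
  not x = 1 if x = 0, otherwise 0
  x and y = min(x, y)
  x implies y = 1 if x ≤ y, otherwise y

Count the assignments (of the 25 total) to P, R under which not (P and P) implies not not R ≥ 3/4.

24

value 1: 24 assignments (counts)
value 0: 1 assignment
So 24 of the 25 assignments meet the threshold.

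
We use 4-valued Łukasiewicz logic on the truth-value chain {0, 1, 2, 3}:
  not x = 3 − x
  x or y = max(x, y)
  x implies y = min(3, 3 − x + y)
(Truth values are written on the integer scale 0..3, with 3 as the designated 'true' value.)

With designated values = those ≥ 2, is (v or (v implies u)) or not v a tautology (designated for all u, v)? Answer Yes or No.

Yes

u = 0, v = 0 ↦ 3
u = 0, v = 1 ↦ 2
u = 0, v = 2 ↦ 2
u = 0, v = 3 ↦ 3
u = 1, v = 0 ↦ 3
u = 1, v = 1 ↦ 3
u = 1, v = 2 ↦ 2
u = 1, v = 3 ↦ 3
u = 2, v = 0 ↦ 3
u = 2, v = 1 ↦ 3
u = 2, v = 2 ↦ 3
u = 2, v = 3 ↦ 3
u = 3, v = 0 ↦ 3
u = 3, v = 1 ↦ 3
u = 3, v = 2 ↦ 3
u = 3, v = 3 ↦ 3
Every assignment gives a value ≥ 2.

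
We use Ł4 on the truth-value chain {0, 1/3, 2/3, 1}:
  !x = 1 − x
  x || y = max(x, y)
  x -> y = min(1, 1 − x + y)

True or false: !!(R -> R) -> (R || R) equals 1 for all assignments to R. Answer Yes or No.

Counterexample: take R = 0.
R -> R = 0 -> 0 = 1
!(R -> R) = !1 = 0
!!(R -> R) = !0 = 1
R || R = 0 || 0 = 0
!!(R -> R) -> (R || R) = 1 -> 0 = 0
This gives 0 ≠ 1.

No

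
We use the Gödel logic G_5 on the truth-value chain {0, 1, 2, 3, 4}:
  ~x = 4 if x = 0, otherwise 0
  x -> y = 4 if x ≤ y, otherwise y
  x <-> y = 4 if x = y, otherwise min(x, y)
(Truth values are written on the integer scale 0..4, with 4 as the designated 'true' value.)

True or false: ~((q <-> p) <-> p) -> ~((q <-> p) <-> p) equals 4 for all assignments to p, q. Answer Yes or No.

At p = 2, q = 4, for instance:
q <-> p = 4 <-> 2 = 2
(q <-> p) <-> p = 2 <-> 2 = 4
~((q <-> p) <-> p) = ~4 = 0
~((q <-> p) <-> p) -> ~((q <-> p) <-> p) = 0 -> 0 = 4
and checking the remaining 24 assignments likewise gives ≥ 4 in every case.

Yes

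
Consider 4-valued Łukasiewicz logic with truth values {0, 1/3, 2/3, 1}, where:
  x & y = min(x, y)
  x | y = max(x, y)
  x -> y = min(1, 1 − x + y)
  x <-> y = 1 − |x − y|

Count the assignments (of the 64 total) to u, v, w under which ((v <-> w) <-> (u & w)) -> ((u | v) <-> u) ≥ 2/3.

60

value 1: 54 assignments (counts)
value 2/3: 6 assignments (counts)
value 1/3: 3 assignments
value 0: 1 assignment
So 60 of the 64 assignments meet the threshold.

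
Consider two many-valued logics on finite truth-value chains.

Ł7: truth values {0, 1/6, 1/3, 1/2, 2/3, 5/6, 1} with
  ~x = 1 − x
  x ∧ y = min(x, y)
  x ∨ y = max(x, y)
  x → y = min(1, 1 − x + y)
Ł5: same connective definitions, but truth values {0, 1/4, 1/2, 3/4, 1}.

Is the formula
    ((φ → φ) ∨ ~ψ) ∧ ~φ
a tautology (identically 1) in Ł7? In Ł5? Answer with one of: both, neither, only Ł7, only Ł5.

In Ł7: at φ = 1/6, ψ = 0 the value is 5/6 — not a tautology.
In Ł5: at φ = 1/4, ψ = 0 the value is 3/4 — not a tautology.

neither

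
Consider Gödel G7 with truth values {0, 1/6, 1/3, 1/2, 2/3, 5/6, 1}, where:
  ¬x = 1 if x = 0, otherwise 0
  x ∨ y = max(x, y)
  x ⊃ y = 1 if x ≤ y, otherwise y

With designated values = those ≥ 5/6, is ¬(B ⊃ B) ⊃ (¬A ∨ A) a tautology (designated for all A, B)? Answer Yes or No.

At A = 1/3, B = 5/6, for instance:
B ⊃ B = 5/6 ⊃ 5/6 = 1
¬(B ⊃ B) = ¬1 = 0
¬A = ¬1/3 = 0
¬A ∨ A = 0 ∨ 1/3 = 1/3
¬(B ⊃ B) ⊃ (¬A ∨ A) = 0 ⊃ 1/3 = 1
and checking the remaining 48 assignments likewise gives ≥ 5/6 in every case.

Yes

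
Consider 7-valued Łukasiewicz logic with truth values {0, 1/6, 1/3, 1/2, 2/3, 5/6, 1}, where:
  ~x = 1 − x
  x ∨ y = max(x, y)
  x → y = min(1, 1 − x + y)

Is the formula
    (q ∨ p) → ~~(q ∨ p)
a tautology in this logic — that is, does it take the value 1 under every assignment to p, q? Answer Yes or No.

Yes

At p = 1/3, q = 5/6, for instance:
q ∨ p = 5/6 ∨ 1/3 = 5/6
~(q ∨ p) = ~5/6 = 1/6
~~(q ∨ p) = ~1/6 = 5/6
(q ∨ p) → ~~(q ∨ p) = 5/6 → 5/6 = 1
and checking the remaining 48 assignments likewise gives ≥ 1 in every case.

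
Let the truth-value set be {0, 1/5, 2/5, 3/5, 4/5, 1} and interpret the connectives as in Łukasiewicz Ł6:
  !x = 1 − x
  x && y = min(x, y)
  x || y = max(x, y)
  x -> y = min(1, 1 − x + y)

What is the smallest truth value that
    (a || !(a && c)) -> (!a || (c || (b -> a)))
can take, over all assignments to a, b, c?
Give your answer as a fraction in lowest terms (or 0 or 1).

3/5

Take a = 2/5, b = 4/5, c = 0:
a && c = 2/5 && 0 = 0
!(a && c) = !0 = 1
a || !(a && c) = 2/5 || 1 = 1
!a = !2/5 = 3/5
b -> a = 4/5 -> 2/5 = 3/5
c || (b -> a) = 0 || 3/5 = 3/5
!a || (c || (b -> a)) = 3/5 || 3/5 = 3/5
(a || !(a && c)) -> (!a || (c || (b -> a))) = 1 -> 3/5 = 3/5
No assignment yields a value below 3/5, so this is the minimum.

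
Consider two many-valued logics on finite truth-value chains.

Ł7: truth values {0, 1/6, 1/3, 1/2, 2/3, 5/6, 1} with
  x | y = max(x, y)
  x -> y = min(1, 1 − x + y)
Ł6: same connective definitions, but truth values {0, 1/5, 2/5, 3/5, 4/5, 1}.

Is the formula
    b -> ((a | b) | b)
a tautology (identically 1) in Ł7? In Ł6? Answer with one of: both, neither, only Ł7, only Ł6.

In Ł7: every assignment gives 1 — tautology.
In Ł6: every assignment gives 1 — tautology.

both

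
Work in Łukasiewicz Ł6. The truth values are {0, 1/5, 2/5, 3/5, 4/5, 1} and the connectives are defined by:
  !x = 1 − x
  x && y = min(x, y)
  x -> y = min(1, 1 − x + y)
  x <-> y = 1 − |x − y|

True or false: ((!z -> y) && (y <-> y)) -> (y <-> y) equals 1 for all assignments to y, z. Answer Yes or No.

At y = 1, z = 2/5, for instance:
!z = !2/5 = 3/5
!z -> y = 3/5 -> 1 = 1
y <-> y = 1 <-> 1 = 1
(!z -> y) && (y <-> y) = 1 && 1 = 1
((!z -> y) && (y <-> y)) -> (y <-> y) = 1 -> 1 = 1
and checking the remaining 35 assignments likewise gives ≥ 1 in every case.

Yes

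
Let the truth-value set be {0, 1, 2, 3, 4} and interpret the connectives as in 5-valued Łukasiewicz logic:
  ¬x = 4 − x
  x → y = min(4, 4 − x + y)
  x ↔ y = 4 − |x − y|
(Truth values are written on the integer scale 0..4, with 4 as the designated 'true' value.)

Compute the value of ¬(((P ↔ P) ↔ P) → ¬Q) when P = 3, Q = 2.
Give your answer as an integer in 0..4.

P ↔ P = 3 ↔ 3 = 4
(P ↔ P) ↔ P = 4 ↔ 3 = 3
¬Q = ¬2 = 2
((P ↔ P) ↔ P) → ¬Q = 3 → 2 = 3
¬(((P ↔ P) ↔ P) → ¬Q) = ¬3 = 1

1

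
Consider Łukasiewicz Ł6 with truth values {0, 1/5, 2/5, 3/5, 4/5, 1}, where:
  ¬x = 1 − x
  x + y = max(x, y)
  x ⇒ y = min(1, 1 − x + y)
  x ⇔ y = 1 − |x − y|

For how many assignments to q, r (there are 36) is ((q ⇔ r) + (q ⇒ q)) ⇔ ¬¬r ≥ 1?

value 1: 6 assignments (counts)
value 4/5: 6 assignments
value 3/5: 6 assignments
value 2/5: 6 assignments
value 1/5: 6 assignments
value 0: 6 assignments
So 6 of the 36 assignments meet the threshold.

6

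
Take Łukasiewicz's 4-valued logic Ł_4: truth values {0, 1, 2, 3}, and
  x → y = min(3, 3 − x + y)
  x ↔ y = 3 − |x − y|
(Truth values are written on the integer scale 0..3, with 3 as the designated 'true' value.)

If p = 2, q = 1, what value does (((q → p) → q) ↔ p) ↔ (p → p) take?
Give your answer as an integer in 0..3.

q → p = 1 → 2 = 3
(q → p) → q = 3 → 1 = 1
((q → p) → q) ↔ p = 1 ↔ 2 = 2
p → p = 2 → 2 = 3
(((q → p) → q) ↔ p) ↔ (p → p) = 2 ↔ 3 = 2

2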